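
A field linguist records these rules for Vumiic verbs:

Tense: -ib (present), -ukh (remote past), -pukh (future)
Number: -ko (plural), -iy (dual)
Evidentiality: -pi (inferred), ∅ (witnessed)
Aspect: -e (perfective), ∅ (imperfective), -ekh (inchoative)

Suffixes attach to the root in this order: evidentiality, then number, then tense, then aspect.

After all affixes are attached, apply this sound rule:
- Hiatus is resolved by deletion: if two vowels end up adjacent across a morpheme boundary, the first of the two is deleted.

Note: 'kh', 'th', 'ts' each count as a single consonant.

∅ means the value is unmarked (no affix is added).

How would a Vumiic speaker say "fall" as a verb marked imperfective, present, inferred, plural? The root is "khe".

Attach evidentiality inferred -pi → khepi.
Attach number plural -ko → khepiko.
Attach tense present -ib → khepikoib.
aspect = imperfective: zero marking, form stays khepikoib.
Apply vowel deletion: khepikoib → khepikib.

khepikib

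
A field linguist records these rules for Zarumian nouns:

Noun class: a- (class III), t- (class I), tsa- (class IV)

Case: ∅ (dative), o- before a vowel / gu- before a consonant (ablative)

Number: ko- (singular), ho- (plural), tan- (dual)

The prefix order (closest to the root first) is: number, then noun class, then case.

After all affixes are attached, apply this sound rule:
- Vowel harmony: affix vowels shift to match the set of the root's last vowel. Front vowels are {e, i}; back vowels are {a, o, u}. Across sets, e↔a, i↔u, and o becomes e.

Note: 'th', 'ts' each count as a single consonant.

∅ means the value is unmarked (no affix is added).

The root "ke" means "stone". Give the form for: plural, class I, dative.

Attach number plural ho- → hoke.
Attach noun class class I t- → thoke.
case = dative: zero marking, form stays thoke.
Apply vowel harmony: thoke → theke.

theke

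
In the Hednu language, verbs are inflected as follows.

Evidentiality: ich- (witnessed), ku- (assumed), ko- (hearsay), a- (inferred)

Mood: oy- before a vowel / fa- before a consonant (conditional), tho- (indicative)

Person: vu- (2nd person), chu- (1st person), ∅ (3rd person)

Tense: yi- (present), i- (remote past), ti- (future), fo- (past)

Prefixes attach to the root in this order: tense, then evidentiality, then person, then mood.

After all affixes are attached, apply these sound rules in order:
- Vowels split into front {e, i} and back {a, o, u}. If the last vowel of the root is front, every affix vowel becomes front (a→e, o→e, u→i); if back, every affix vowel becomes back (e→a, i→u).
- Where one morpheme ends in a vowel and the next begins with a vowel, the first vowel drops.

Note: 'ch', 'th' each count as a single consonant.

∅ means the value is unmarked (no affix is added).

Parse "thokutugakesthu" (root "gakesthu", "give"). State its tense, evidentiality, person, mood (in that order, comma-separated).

future, assumed, 3rd person, indicative

Segment: tho-ku-ti-gakesthu.
tense: ti- → future.
evidentiality: ku- → assumed.
person: ∅ → 3rd person.
mood: tho- → indicative.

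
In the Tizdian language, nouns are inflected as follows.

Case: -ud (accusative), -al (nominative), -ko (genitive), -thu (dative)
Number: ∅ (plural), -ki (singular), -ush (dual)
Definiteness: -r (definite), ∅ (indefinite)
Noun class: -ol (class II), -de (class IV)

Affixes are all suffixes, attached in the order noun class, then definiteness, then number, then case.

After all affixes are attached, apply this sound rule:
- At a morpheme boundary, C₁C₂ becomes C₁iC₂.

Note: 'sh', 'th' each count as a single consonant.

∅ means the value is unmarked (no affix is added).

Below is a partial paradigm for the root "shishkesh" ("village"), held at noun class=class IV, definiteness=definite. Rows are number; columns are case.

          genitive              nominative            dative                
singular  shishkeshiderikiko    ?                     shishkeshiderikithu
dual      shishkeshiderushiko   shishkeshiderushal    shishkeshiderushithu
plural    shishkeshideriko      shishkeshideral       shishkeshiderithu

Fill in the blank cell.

shishkeshiderikial

Attach noun class class IV -de → shishkeshde.
Attach definiteness definite -r → shishkeshder.
Attach number singular -ki → shishkeshderki.
Attach case nominative -al → shishkeshderkial.
Apply epenthesis: shishkeshderkial → shishkeshiderikial.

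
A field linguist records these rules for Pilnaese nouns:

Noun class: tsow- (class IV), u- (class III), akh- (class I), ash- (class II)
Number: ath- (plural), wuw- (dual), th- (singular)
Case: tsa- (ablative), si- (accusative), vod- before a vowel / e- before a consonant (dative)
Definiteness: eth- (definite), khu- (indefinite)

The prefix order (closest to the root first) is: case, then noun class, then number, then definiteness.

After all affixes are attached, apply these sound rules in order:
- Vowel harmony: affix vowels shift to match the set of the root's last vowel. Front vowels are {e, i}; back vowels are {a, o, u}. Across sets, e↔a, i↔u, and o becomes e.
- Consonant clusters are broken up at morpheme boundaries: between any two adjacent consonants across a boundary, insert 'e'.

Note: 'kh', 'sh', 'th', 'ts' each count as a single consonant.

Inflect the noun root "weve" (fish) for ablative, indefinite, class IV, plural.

khiethetsewetseweve

Attach case ablative tsa- → tsaweve.
Attach noun class class IV tsow- → tsowtsaweve.
Attach number plural ath- → athtsowtsaweve.
Attach definiteness indefinite khu- → khuathtsowtsaweve.
Apply vowel harmony: khuathtsowtsaweve → khiethtsewtseweve.
Apply epenthesis: khiethtsewtseweve → khiethetsewetseweve.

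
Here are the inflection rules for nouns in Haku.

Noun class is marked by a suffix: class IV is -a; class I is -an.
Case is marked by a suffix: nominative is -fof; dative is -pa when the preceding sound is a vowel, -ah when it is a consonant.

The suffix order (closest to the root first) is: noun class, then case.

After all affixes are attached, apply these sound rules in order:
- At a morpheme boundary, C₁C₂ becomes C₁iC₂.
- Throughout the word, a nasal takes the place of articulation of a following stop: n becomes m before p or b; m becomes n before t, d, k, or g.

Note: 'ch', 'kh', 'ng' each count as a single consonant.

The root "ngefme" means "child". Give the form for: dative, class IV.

ngefmeapa

Attach noun class class IV -a → ngefmea.
Attach case dative -pa (after vowel 'a') → ngefmeapa.
Epenthesis: no change.
Nasal assimilation: no change.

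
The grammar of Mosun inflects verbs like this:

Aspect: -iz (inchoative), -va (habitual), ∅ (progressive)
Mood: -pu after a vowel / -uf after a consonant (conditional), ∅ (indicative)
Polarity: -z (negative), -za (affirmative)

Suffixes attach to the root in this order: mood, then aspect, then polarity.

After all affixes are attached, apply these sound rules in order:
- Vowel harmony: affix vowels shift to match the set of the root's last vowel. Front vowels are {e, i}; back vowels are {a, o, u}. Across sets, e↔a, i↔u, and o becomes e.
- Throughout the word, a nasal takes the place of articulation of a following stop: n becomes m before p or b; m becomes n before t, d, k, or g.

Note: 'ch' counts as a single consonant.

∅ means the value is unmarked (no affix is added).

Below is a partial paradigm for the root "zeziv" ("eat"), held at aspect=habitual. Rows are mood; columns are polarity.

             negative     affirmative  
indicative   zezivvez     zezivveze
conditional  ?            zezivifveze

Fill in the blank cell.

zezivifvez

Attach mood conditional -uf (after consonant 'v') → zezivuf.
Attach aspect habitual -va → zezivufva.
Attach polarity negative -z → zezivufvaz.
Apply vowel harmony: zezivufvaz → zezivifvez.
Nasal assimilation: no change.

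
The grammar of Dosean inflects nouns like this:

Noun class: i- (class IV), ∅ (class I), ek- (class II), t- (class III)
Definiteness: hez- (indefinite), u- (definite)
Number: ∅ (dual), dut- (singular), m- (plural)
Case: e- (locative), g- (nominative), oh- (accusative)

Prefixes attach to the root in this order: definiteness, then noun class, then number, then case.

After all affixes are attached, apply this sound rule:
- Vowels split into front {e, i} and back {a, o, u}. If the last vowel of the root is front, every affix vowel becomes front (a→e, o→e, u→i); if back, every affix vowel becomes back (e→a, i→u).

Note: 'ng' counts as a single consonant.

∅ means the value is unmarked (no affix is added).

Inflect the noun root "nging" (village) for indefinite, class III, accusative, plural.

Attach definiteness indefinite hez- → heznging.
Attach noun class class III t- → theznging.
Attach number plural m- → mtheznging.
Attach case accusative oh- → ohmtheznging.
Apply vowel harmony: ohmtheznging → ehmtheznging.

ehmtheznging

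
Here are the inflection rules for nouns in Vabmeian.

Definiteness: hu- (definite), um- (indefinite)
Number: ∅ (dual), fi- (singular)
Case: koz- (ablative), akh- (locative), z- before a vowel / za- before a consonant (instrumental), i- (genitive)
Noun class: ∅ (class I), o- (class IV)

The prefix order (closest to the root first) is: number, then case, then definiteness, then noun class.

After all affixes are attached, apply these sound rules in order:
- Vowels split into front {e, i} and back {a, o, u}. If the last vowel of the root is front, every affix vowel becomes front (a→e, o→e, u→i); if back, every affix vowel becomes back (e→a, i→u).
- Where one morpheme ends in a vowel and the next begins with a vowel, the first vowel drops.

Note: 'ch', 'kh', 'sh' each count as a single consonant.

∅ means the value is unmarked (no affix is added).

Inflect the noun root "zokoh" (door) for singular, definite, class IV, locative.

Attach number singular fi- → fizokoh.
Attach case locative akh- → akhfizokoh.
Attach definiteness definite hu- → huakhfizokoh.
Attach noun class class IV o- → ohuakhfizokoh.
Apply vowel harmony: ohuakhfizokoh → ohuakhfuzokoh.
Apply vowel deletion: ohuakhfuzokoh → ohakhfuzokoh.

ohakhfuzokoh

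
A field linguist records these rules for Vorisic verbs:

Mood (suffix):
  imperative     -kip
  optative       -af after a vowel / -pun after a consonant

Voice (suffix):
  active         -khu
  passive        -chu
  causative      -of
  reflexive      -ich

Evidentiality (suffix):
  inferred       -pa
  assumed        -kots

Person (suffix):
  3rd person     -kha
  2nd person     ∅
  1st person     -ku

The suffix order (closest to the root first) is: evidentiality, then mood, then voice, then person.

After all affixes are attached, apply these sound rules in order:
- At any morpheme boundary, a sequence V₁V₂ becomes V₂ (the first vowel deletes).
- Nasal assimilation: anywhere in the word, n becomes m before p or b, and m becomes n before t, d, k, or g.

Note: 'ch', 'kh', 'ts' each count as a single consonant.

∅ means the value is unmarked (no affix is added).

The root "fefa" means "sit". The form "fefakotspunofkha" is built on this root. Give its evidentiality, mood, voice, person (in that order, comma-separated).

assumed, optative, causative, 3rd person

Segment: fefa-kots-pun-of-kha.
evidentiality: -kots → assumed.
mood: -af/pun → optative.
voice: -of → causative.
person: -kha → 3rd person.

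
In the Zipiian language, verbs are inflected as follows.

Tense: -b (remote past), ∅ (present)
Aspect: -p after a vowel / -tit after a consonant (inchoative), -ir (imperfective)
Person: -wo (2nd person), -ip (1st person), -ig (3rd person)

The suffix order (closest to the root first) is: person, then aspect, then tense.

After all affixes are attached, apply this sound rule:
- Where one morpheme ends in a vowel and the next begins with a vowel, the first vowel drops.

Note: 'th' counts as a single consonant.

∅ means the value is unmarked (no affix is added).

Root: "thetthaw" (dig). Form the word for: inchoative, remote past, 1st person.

Attach person 1st person -ip → thetthawip.
Attach aspect inchoative -tit (after consonant 'p') → thetthawiptit.
Attach tense remote past -b → thetthawiptitb.
Vowel deletion: no change.

thetthawiptitb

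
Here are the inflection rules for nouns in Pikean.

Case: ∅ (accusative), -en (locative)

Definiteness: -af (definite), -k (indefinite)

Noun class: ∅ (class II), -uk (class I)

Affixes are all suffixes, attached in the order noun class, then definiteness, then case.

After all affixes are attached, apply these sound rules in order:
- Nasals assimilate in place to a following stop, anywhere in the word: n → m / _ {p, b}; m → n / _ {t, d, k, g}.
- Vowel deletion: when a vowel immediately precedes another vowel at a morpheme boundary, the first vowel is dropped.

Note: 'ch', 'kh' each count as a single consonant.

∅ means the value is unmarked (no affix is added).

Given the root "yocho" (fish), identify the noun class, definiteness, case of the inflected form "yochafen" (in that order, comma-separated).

class II, definite, locative

Segment: yocho-af-en.
noun class: ∅ → class II.
definiteness: -af → definite.
case: -en → locative.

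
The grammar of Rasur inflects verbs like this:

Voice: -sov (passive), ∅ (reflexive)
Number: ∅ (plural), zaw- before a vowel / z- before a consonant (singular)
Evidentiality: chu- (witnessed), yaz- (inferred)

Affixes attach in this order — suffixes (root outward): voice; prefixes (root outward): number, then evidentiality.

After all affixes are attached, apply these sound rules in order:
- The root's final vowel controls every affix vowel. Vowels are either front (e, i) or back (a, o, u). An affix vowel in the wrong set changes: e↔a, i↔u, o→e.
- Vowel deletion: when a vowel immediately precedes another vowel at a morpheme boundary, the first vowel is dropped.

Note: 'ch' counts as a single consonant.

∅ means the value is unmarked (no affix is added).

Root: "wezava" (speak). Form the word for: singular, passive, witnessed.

chuzwezavasov

Attach number singular z- (before consonant 'w') → zwezava.
Attach voice passive -sov → zwezavasov.
Attach evidentiality witnessed chu- → chuzwezavasov.
Vowel harmony: no change.
Vowel deletion: no change.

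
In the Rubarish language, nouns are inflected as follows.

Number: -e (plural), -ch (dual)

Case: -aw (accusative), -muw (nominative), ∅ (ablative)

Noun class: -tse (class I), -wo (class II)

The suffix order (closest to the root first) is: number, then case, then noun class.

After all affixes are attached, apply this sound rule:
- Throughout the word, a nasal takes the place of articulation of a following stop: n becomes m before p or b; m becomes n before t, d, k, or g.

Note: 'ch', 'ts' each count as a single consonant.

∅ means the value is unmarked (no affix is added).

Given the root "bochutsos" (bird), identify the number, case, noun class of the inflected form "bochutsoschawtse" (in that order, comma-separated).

dual, accusative, class I

Segment: bochutsos-ch-aw-tse.
number: -ch → dual.
case: -aw → accusative.
noun class: -tse → class I.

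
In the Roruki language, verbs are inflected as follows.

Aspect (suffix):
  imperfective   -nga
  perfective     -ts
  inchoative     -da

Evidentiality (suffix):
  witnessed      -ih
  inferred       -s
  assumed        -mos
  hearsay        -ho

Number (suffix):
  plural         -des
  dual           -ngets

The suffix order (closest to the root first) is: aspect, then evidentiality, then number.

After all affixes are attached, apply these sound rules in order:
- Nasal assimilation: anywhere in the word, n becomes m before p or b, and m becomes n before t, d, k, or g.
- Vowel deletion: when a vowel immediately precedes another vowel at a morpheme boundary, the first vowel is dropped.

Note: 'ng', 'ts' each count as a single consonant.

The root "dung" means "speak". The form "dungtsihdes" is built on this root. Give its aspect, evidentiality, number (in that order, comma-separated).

perfective, witnessed, plural

Segment: dung-ts-ih-des.
aspect: -ts → perfective.
evidentiality: -ih → witnessed.
number: -des → plural.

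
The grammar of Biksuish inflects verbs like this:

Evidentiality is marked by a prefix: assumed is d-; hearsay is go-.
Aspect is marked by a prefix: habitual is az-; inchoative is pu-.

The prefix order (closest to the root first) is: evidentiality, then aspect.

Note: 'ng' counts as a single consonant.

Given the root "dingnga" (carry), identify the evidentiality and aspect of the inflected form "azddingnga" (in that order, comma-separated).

assumed, habitual

Segment: az-d-dingnga.
evidentiality: d- → assumed.
aspect: az- → habitual.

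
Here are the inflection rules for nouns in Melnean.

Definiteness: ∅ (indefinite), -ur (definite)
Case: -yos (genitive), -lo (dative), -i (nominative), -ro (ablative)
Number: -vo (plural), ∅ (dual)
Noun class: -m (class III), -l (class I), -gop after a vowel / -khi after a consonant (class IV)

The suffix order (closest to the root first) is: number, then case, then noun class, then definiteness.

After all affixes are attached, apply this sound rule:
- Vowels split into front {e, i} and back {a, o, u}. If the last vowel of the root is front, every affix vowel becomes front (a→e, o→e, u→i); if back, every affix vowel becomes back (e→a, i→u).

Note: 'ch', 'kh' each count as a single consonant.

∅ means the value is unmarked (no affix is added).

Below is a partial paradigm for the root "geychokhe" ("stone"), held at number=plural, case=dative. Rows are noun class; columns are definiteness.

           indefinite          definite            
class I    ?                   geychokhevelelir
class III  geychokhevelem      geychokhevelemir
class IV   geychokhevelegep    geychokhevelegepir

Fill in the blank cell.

Attach number plural -vo → geychokhevo.
Attach case dative -lo → geychokhevolo.
Attach noun class class I -l → geychokhevolol.
definiteness = indefinite: zero marking, form stays geychokhevolol.
Apply vowel harmony: geychokhevolol → geychokhevelel.

geychokhevelel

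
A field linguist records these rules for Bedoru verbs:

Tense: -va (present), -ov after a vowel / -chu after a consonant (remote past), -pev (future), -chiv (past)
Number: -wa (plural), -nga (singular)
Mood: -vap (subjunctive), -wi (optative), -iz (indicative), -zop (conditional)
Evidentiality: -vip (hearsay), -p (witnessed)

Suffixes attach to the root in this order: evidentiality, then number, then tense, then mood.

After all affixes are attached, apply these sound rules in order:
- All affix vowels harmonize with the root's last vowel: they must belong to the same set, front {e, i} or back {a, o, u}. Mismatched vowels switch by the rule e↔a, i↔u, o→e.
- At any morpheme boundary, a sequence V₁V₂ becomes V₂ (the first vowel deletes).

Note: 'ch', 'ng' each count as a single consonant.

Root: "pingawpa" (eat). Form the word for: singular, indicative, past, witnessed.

Attach evidentiality witnessed -p → pingawpap.
Attach number singular -nga → pingawpapnga.
Attach tense past -chiv → pingawpapngachiv.
Attach mood indicative -iz → pingawpapngachiviz.
Apply vowel harmony: pingawpapngachiviz → pingawpapngachuvuz.
Vowel deletion: no change.

pingawpapngachuvuz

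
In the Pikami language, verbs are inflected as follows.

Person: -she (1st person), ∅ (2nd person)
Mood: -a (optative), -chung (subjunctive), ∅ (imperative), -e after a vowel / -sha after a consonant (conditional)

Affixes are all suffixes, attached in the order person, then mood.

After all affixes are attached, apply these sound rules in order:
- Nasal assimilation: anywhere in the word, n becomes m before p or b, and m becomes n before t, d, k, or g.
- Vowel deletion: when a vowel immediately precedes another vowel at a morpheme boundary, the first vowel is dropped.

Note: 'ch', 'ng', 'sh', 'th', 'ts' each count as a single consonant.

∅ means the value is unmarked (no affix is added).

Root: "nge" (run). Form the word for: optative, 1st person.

Attach person 1st person -she → ngeshe.
Attach mood optative -a → ngeshea.
Nasal assimilation: no change.
Apply vowel deletion: ngeshea → ngesha.

ngesha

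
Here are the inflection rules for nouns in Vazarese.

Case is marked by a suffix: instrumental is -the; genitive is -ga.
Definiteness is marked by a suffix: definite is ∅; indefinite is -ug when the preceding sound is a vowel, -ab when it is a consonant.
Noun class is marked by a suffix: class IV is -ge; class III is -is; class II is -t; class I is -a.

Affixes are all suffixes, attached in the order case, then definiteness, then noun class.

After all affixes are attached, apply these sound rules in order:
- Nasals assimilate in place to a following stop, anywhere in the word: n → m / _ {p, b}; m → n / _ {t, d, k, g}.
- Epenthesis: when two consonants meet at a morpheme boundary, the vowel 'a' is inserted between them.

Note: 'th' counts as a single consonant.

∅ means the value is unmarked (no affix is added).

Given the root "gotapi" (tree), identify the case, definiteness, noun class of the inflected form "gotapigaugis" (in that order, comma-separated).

genitive, indefinite, class III

Segment: gotapi-ga-ug-is.
case: -ga → genitive.
definiteness: -ug/ab → indefinite.
noun class: -is → class III.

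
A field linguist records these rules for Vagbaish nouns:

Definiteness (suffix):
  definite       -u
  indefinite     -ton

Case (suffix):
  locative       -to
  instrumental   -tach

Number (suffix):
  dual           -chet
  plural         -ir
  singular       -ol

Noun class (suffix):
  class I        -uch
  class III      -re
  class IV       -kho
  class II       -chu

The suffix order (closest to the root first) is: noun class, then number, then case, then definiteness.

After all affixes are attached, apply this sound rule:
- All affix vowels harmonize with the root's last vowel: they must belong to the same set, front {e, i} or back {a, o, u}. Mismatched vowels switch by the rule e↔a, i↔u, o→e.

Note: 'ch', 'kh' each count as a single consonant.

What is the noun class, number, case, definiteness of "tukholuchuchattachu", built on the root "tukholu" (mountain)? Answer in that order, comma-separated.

class II, dual, instrumental, definite

Segment: tukholu-chu-chet-tach-u.
noun class: -chu → class II.
number: -chet → dual.
case: -tach → instrumental.
definiteness: -u → definite.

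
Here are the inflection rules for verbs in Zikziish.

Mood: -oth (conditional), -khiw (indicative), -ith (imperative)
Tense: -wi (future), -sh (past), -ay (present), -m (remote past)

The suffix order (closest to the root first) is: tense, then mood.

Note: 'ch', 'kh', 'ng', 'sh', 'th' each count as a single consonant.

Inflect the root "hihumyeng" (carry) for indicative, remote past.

hihumyengmkhiw

Attach tense remote past -m → hihumyengm.
Attach mood indicative -khiw → hihumyengmkhiw.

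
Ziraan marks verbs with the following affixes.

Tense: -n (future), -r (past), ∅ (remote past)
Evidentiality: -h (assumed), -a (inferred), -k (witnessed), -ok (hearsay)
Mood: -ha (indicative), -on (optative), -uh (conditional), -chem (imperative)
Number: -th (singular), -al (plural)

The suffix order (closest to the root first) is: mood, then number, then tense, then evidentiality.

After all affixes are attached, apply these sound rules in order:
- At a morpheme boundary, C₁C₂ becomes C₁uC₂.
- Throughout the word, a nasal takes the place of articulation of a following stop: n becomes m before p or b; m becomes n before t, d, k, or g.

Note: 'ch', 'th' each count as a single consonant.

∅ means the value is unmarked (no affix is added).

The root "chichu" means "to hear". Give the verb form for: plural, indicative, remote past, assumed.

chichuhaaluh

Attach mood indicative -ha → chichuha.
Attach number plural -al → chichuhaal.
tense = remote past: zero marking, form stays chichuhaal.
Attach evidentiality assumed -h → chichuhaalh.
Apply epenthesis: chichuhaalh → chichuhaaluh.
Nasal assimilation: no change.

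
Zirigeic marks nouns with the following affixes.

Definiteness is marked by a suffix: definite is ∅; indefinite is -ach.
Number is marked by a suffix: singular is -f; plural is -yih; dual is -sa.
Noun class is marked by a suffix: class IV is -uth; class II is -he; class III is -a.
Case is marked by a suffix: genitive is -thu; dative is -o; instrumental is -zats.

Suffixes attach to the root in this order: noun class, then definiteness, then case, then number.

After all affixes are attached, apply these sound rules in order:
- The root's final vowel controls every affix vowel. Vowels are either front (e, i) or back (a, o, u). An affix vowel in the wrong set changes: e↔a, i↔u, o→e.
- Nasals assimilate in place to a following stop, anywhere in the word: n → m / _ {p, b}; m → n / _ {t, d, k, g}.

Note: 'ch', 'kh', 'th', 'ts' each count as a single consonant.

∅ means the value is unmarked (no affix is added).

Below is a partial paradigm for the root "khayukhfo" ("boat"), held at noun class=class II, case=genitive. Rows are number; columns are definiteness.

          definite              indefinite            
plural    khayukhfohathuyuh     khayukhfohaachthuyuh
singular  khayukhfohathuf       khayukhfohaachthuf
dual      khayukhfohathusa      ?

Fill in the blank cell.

khayukhfohaachthusa

Attach noun class class II -he → khayukhfohe.
Attach definiteness indefinite -ach → khayukhfoheach.
Attach case genitive -thu → khayukhfoheachthu.
Attach number dual -sa → khayukhfoheachthusa.
Apply vowel harmony: khayukhfoheachthusa → khayukhfohaachthusa.
Nasal assimilation: no change.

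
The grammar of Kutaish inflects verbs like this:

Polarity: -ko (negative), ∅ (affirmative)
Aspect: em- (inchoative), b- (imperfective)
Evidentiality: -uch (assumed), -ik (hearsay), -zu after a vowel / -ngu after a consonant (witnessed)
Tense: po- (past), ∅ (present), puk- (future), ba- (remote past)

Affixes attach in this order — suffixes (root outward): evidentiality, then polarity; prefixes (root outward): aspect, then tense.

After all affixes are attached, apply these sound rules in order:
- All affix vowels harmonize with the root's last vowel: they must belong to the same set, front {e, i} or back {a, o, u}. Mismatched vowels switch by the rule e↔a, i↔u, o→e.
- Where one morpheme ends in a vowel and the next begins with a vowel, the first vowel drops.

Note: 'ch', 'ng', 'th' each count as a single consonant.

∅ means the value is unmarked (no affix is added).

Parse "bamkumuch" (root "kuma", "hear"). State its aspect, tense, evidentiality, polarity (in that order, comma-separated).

Segment: ba-em-kuma-uch.
aspect: em- → inchoative.
tense: ba- → remote past.
evidentiality: -uch → assumed.
polarity: ∅ → affirmative.

inchoative, remote past, assumed, affirmative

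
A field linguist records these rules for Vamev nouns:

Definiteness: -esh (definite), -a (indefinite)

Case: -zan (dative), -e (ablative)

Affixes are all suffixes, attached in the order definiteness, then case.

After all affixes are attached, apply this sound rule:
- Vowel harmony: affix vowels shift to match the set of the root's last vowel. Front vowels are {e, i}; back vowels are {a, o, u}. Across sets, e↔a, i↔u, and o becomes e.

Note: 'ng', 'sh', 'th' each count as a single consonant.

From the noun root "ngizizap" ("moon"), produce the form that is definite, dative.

ngizizapashzan

Attach definiteness definite -esh → ngizizapesh.
Attach case dative -zan → ngizizapeshzan.
Apply vowel harmony: ngizizapeshzan → ngizizapashzan.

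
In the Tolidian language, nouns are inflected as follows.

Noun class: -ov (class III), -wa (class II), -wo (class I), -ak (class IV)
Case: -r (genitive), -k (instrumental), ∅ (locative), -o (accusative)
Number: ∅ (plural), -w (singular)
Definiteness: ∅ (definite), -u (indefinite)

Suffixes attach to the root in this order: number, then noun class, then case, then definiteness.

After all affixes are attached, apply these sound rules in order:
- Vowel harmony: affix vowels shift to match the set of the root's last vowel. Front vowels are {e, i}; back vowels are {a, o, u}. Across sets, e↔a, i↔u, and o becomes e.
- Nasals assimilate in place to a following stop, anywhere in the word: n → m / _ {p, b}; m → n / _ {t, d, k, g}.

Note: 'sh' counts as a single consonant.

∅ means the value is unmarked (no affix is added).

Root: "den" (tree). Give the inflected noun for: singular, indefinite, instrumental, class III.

denwevki

Attach number singular -w → denw.
Attach noun class class III -ov → denwov.
Attach case instrumental -k → denwovk.
Attach definiteness indefinite -u → denwovku.
Apply vowel harmony: denwovku → denwevki.
Nasal assimilation: no change.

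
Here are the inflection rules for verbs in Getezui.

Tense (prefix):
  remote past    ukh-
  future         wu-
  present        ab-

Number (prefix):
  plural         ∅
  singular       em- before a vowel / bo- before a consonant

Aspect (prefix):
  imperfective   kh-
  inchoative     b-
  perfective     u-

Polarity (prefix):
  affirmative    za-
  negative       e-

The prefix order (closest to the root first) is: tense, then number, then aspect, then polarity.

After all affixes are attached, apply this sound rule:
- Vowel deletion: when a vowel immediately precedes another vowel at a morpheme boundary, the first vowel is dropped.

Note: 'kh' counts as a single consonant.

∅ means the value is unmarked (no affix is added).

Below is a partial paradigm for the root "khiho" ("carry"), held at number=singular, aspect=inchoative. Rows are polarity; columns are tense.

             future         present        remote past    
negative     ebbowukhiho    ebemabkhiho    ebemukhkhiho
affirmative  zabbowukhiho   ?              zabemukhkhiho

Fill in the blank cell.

zabemabkhiho

Attach tense present ab- → abkhiho.
Attach number singular em- (before vowel 'a') → emabkhiho.
Attach aspect inchoative b- → bemabkhiho.
Attach polarity affirmative za- → zabemabkhiho.
Vowel deletion: no change.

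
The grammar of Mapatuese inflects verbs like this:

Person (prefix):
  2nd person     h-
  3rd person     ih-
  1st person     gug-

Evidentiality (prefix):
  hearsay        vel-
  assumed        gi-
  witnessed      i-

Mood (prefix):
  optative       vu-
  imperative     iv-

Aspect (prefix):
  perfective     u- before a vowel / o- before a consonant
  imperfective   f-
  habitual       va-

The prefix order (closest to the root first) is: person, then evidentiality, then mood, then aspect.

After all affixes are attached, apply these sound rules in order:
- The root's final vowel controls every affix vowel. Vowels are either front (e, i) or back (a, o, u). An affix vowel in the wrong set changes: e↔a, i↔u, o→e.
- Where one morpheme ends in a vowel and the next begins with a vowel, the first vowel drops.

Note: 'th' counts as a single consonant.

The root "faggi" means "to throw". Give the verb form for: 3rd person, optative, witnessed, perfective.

evihfaggi

Attach person 3rd person ih- → ihfaggi.
Attach evidentiality witnessed i- → iihfaggi.
Attach mood optative vu- → vuiihfaggi.
Attach aspect perfective o- (before consonant 'v') → ovuiihfaggi.
Apply vowel harmony: ovuiihfaggi → eviiihfaggi.
Apply vowel deletion: eviiihfaggi → evihfaggi.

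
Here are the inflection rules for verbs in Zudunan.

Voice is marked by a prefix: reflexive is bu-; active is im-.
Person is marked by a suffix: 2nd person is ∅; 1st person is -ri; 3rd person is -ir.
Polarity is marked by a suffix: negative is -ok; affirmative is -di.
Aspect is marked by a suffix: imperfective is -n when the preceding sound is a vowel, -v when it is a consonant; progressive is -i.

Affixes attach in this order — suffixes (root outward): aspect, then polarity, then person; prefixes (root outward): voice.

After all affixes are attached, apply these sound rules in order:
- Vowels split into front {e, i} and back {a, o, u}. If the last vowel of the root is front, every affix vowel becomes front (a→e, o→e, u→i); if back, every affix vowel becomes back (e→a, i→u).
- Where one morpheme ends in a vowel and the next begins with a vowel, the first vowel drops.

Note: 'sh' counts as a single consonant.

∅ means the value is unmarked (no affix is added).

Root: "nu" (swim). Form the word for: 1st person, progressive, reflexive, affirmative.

Attach aspect progressive -i → nui.
Attach voice reflexive bu- → bunui.
Attach polarity affirmative -di → bunuidi.
Attach person 1st person -ri → bunuidiri.
Apply vowel harmony: bunuidiri → bunuuduru.
Apply vowel deletion: bunuuduru → bunuduru.

bunuduru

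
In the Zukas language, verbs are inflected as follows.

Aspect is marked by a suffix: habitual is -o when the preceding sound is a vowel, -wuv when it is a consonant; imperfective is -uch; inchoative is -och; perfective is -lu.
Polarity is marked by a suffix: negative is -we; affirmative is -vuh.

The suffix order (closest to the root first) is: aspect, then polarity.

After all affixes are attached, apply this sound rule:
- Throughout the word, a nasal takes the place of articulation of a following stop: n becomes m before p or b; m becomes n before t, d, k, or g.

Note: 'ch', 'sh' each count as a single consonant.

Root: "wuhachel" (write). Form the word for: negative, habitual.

Attach aspect habitual -wuv (after consonant 'l') → wuhachelwuv.
Attach polarity negative -we → wuhachelwuvwe.
Nasal assimilation: no change.

wuhachelwuvwe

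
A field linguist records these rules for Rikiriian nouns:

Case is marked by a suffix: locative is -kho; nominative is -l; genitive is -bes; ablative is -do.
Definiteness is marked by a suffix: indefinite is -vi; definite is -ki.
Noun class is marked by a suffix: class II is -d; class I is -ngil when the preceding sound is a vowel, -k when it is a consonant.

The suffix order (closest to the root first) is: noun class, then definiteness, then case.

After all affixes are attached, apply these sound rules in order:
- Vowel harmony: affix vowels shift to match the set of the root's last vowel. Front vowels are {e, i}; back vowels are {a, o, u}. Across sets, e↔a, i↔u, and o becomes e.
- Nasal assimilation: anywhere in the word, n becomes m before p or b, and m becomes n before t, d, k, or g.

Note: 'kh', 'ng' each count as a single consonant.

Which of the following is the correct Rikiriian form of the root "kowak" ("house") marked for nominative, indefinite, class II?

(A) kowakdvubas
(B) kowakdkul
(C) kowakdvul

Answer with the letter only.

C

Attach noun class class II -d → kowakd.
Attach definiteness indefinite -vi → kowakdvi.
Attach case nominative -l → kowakdvil.
Apply vowel harmony: kowakdvil → kowakdvul.
Nasal assimilation: no change.
So the correct form is kowakdvul, option (C).
(B) kowakdkul is wrong: it uses definite instead of indefinite for definiteness.
(A) kowakdvubas is wrong: it uses genitive instead of nominative for case.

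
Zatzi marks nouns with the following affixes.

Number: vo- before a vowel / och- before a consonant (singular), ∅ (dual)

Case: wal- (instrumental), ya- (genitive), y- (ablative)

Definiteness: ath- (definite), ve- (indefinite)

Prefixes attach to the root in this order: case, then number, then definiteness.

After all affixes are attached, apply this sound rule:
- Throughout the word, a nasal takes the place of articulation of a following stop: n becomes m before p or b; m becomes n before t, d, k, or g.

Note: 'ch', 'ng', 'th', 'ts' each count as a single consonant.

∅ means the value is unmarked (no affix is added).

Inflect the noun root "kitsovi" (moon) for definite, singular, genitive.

Attach case genitive ya- → yakitsovi.
Attach number singular och- (before consonant 'y') → ochyakitsovi.
Attach definiteness definite ath- → athochyakitsovi.
Nasal assimilation: no change.

athochyakitsovi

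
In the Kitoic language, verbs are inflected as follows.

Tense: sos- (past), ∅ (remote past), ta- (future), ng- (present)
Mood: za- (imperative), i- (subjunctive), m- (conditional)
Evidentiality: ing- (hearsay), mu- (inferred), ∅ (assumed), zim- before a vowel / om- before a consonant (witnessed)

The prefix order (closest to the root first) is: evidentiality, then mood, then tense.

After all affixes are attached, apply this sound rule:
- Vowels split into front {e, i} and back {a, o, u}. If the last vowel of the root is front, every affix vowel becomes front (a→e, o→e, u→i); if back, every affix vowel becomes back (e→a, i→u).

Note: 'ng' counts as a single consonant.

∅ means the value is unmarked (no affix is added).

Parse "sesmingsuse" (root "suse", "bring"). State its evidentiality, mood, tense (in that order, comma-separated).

Segment: sos-m-ing-suse.
evidentiality: ing- → hearsay.
mood: m- → conditional.
tense: sos- → past.

hearsay, conditional, past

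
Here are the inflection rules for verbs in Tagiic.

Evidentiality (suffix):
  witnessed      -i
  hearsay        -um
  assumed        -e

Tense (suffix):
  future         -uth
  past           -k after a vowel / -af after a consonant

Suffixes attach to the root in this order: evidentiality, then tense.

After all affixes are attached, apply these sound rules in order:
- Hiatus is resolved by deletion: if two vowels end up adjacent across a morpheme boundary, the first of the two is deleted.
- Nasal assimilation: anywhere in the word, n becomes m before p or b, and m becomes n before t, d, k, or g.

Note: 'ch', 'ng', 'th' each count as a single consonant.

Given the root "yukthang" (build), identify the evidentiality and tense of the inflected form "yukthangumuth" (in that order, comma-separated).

Segment: yukthang-um-uth.
evidentiality: -um → hearsay.
tense: -uth → future.

hearsay, future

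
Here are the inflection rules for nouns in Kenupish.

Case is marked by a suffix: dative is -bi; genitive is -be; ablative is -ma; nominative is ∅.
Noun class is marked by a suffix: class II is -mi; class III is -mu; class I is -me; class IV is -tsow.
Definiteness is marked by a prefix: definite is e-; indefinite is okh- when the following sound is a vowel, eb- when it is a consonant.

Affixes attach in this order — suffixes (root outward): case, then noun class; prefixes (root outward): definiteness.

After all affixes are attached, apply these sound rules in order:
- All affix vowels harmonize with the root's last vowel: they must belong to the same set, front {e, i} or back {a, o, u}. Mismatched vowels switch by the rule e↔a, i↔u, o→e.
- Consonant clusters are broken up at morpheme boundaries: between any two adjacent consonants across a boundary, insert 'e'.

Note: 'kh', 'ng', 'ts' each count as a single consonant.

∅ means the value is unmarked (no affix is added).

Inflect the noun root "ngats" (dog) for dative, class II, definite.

angatsebumu

Attach case dative -bi → ngatsbi.
Attach definiteness definite e- → engatsbi.
Attach noun class class II -mi → engatsbimi.
Apply vowel harmony: engatsbimi → angatsbumu.
Apply epenthesis: angatsbumu → angatsebumu.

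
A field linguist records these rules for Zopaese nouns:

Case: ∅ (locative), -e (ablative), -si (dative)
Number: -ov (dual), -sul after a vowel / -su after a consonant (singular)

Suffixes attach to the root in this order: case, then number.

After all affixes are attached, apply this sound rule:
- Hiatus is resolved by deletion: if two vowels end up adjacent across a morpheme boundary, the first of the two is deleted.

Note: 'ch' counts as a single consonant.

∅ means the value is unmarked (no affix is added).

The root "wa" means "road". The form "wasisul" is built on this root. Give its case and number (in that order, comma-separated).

dative, singular

Segment: wa-si-sul.
case: -si → dative.
number: -sul/su → singular.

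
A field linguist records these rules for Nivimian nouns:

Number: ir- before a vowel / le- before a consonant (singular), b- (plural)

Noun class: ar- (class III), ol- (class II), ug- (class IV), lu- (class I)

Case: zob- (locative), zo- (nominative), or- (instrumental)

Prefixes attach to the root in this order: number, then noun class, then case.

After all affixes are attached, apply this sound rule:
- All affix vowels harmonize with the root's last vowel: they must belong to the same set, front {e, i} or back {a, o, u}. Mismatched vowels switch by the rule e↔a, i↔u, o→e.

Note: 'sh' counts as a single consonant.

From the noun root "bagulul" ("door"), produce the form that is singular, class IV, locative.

Attach number singular le- (before consonant 'b') → lebagulul.
Attach noun class class IV ug- → uglebagulul.
Attach case locative zob- → zobuglebagulul.
Apply vowel harmony: zobuglebagulul → zobuglabagulul.

zobuglabagulul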